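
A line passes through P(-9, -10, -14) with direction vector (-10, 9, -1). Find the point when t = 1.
P(1) = (-9 + (-10)(1), -10 + 9(1), -14 + (-1)(1)) = (-19, -1, -15)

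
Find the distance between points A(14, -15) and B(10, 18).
Using the distance formula: d = sqrt((x₂-x₁)² + (y₂-y₁)²)
dx = 10 - 14 = -4
dy = 18 - (-15) = 33
d = sqrt((-4)² + 33²) = sqrt(16 + 1089) = sqrt(1105) = 33.24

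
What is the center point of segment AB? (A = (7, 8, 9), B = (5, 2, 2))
Midpoint = ((7+5)/2, (8+2)/2, (9+2)/2) = (6, 5, 5.5)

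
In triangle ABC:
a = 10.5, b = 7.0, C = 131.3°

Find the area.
Using A = ½ab·sin(C):
A = ½·10.5·7.0·sin(131.3°) = ½·73.5·0.751264 = 27.61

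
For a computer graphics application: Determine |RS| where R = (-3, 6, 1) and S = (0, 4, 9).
d = √[(3)² + (-2)² + (8)²] = √77 = 8.775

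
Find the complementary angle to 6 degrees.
Complementary angles sum to 90 degrees.
Other angle = 90 - 6
Other angle = 84 degrees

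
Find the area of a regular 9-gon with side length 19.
For a regular 9-gon with side length s = 19:
Apothem a = s / (2*tan(pi/9)) = 19 / (2*tan(pi/9)) ≈ 26.101
Perimeter P = 9 * 19 = 171
Area = (1/2) * P * a = (1/2) * 171 * 26.101 = 2231.64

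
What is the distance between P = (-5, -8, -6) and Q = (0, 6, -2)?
d = √[(5)² + (14)² + (4)²] = √237 = 15.39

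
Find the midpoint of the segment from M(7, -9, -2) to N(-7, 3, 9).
Midpoint = ((7-7)/2, (-9+3)/2, (-2+9)/2) = (0, -3, 3.5)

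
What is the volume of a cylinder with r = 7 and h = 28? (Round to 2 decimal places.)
Volume = pi * r² * h
Volume = pi * 7² * 28
Volume = pi * 49 * 28
Volume = pi * 1372
Volume = 4310.27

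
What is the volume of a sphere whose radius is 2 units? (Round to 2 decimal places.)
Volume = (4/3) * pi * r³
Volume = (4/3) * pi * 2³
Volume = (4/3) * pi * 8
Volume = 33.51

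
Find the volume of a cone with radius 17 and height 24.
Volume = (1/3) * pi * r² * h
Volume = (1/3) * pi * 17² * 24
Volume = (1/3) * pi * 289 * 24
Volume = (1/3) * pi * 6936
Volume = 7263.36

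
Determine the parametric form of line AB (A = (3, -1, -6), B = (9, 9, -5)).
Direction vector d = B - A = (6, 10, 1)
x = 3 + 6t, y = -1 + 10t, z = -6 + t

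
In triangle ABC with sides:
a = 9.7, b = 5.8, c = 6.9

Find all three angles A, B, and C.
By the law of cosines:
cos(A) = (b² + c² - a²)/(2bc) = -0.160420  →  A = 99.23°
cos(B) = (a² + c² - b²)/(2ac) = 0.807261  →  B = 36.17°
cos(C) = (a² + b² - c²)/(2ab) = 0.712051  →  C = 44.6°
Check: A + B + C = 180.0° ✓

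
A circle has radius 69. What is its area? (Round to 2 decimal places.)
Area = pi * r²
Area = pi * 69²
Area = pi * 4761
Area = 14957.12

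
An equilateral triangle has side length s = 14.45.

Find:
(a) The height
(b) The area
(a) Height h = s·√3/2 = 14.45·√3/2 = 12.51
(b) Area = (√3/4)·s² = (√3/4)·14.45² = (√3/4)·208.802 = 90.41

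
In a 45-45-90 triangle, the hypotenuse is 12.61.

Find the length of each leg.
In a 45-45-90 triangle, hypotenuse = leg·√2  →  leg = hypotenuse/√2
leg = 12.61/√2 = 8.917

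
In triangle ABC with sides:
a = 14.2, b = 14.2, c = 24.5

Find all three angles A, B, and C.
By the law of cosines:
cos(A) = (b² + c² - a²)/(2bc) = 0.862676  →  A = 30.38°
cos(B) = (a² + c² - b²)/(2ac) = 0.862676  →  B = 30.38°
cos(C) = (a² + b² - c²)/(2ab) = -0.488420  →  C = 119.2°
Check: A + B + C = 180.0° ✓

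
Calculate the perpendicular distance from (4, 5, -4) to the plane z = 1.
d = |0(4) + 0(5) + 1(-4) - (1)| / √(0² + 0² + 1²) = 5/√1 = 5.0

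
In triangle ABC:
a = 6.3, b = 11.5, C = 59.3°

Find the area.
Using A = ½ab·sin(C):
A = ½·6.3·11.5·sin(59.3°) = ½·72.45·0.859852 = 31.15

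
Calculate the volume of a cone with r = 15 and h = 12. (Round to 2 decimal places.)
Volume = (1/3) * pi * r² * h
Volume = (1/3) * pi * 15² * 12
Volume = (1/3) * pi * 225 * 12
Volume = (1/3) * pi * 2700
Volume = 2827.43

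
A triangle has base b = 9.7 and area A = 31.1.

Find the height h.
A = ½bh  →  h = 2A/b
h = 2·31.1/9.7 = 6.412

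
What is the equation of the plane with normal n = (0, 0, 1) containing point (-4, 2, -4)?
d = n·P = (0)(-4) + (0)(2) + (1)(-4) = -4
Plane: z = -4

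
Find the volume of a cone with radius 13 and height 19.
Volume = (1/3) * pi * r² * h
Volume = (1/3) * pi * 13² * 19
Volume = (1/3) * pi * 169 * 19
Volume = (1/3) * pi * 3211
Volume = 3362.55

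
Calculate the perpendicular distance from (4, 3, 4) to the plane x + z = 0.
d = |1(4) + 0(3) + 1(4) - (0)| / √(1² + 0² + 1²) = 8/√2 = 5.657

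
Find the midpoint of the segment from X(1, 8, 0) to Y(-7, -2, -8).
Midpoint = ((1-7)/2, (8-2)/2, (0-8)/2) = (-3, 3, -4)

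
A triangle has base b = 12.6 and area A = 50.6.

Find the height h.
A = ½bh  →  h = 2A/b
h = 2·50.6/12.6 = 8.032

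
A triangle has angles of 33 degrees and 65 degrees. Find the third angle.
Sum of angles in a triangle = 180 degrees
Third angle = 180 - 33 - 65
Third angle = 82 degrees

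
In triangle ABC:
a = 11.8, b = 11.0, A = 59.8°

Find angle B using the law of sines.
sin(B)/b = sin(A)/a
sin(B) = b·sin(A)/a = 11.0·sin(59.8°)/11.8 = 0.805680
B = arcsin(0.805680) = 53.68°  (b ≤ a, so B ≤ A and the acute solution is unique)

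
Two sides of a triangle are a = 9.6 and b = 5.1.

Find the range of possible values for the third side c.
By the triangle inequality: |a - b| < c < a + b
|9.6 - 5.1| < c < 9.6 + 5.1
4.5 < c < 14.7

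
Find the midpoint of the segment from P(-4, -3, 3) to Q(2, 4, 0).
Midpoint = ((-4+2)/2, (-3+4)/2, (3+0)/2) = (-1, 0.5, 1.5)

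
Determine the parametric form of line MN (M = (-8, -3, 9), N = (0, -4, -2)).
Direction vector d = N - M = (8, -1, -11)
x = -8 + 8t, y = -3 - t, z = 9 - 11t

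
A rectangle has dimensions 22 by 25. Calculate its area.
Area = length * width
Area = 22 * 25
Area = 550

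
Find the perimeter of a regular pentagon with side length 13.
Perimeter = number of sides * side length
Perimeter = 5 * 13
Perimeter = 65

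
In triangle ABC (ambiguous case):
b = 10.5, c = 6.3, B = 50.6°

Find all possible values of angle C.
sin(C)/c = sin(B)/b  →  sin(C) = c·sin(B)/b = 6.3·sin(50.6°)/10.5 = 0.463640
C₁ = arcsin(0.463640) = 27.62°,  C₂ = 180° - C₁ = 152.38°
Check C₂: A = 180° - 50.6° - 152.38° = -22.98° ≤ 0, rejected
C = 27.62° (one solution)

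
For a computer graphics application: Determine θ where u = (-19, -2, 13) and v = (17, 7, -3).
u·v = -376, |u|² = 534, |v|² = 347
cos θ = -376/√185298 ≈ -0.8735
θ ≈ 150.9°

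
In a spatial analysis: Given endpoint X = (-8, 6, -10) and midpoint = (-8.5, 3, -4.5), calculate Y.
Y = (2×(-8.5) - (-8), 2×3 - 6, 2×(-4.5) - (-10)) = (-9, 0, 1)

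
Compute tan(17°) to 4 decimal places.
tan(17 degrees) = 0.3057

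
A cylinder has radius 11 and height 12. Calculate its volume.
Volume = pi * r² * h
Volume = pi * 11² * 12
Volume = pi * 121 * 12
Volume = pi * 1452
Volume = 4561.59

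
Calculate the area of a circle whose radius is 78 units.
Area = pi * r²
Area = pi * 78²
Area = pi * 6084
Area = 19113.45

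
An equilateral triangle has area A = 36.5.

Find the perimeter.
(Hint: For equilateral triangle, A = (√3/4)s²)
A = (√3/4)s²  →  s² = 4A/√3 = 4·36.5/√3 = 84.2931
s = 9.18113
Perimeter = 3s = 27.54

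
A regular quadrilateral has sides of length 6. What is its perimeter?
Perimeter = number of sides * side length
Perimeter = 4 * 6
Perimeter = 24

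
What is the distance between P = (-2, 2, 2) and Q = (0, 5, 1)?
d = √[(2)² + (3)² + (-1)²] = √14 = 3.742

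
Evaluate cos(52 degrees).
cos(52 degrees) = 0.6157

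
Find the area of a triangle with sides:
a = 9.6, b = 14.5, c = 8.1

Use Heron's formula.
s = (a+b+c)/2 = (9.6+14.5+8.1)/2 = 16.1
A = √(s(s-a)(s-b)(s-c)) = √(16.1·6.5·1.6·8)
A = √1339.52 = 36.6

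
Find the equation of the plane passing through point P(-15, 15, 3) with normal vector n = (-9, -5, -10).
d = n·P = (-9)(-15) + (-5)(15) + (-10)(3) = 30
Plane: -9x - 5y - 10z = 30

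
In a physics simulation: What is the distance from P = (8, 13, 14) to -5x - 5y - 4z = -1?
d = |(-5)(8) + (-5)(13) + (-4)(14) - (-1)| / √((-5)² + (-5)² + (-4)²) = 160/√66 = 19.69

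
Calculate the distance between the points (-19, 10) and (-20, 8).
Using the distance formula: d = sqrt((x₂-x₁)² + (y₂-y₁)²)
dx = (-20) - (-19) = -1
dy = 8 - 10 = -2
d = sqrt((-1)² + (-2)²) = sqrt(1 + 4) = sqrt(5) = 2.24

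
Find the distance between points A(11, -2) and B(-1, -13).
Using the distance formula: d = sqrt((x₂-x₁)² + (y₂-y₁)²)
dx = (-1) - 11 = -12
dy = (-13) - (-2) = -11
d = sqrt((-12)² + (-11)²) = sqrt(144 + 121) = sqrt(265) = 16.28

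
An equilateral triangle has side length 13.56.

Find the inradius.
For an equilateral triangle, r = s/(2√3) where s is the side.
r = 13.56/(2√3) = 13.56/3.464102 = 3.914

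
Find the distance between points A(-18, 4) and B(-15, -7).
Using the distance formula: d = sqrt((x₂-x₁)² + (y₂-y₁)²)
dx = (-15) - (-18) = 3
dy = (-7) - 4 = -11
d = sqrt(3² + (-11)²) = sqrt(9 + 121) = sqrt(130) = 11.40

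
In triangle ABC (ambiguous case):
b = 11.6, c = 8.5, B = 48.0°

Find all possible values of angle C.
sin(C)/c = sin(B)/b  →  sin(C) = c·sin(B)/b = 8.5·sin(48.0°)/11.6 = 0.544546
C₁ = arcsin(0.544546) = 32.99°,  C₂ = 180° - C₁ = 147.01°
Check C₂: A = 180° - 48.0° - 147.01° = -15.01° ≤ 0, rejected
C = 32.99° (one solution)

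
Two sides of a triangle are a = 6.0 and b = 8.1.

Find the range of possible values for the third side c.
By the triangle inequality: |a - b| < c < a + b
|6.0 - 8.1| < c < 6.0 + 8.1
2.1 < c < 14.1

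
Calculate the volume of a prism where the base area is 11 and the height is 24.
Volume = base area * height
Volume = 11 * 24
Volume = 264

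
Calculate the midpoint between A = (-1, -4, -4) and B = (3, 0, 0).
Midpoint = ((-1+3)/2, (-4+0)/2, (-4+0)/2) = (1, -2, -2)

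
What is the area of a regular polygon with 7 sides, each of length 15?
For a regular 7-gon with side length s = 15:
Apothem a = s / (2*tan(pi/7)) = 15 / (2*tan(pi/7)) ≈ 15.5739
Perimeter P = 7 * 15 = 105
Area = (1/2) * P * a = (1/2) * 105 * 15.5739 = 817.63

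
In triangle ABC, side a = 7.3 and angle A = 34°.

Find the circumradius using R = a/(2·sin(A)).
R = a/(2·sin(A)) = 7.3/(2·sin(34°))
R = 7.3/(2·0.559193) = 7.3/1.118386 = 6.527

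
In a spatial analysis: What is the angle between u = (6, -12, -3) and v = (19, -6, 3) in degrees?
u·v = 177, |u|² = 189, |v|² = 406
cos θ = 177/√76734 ≈ 0.639
θ ≈ 50.29°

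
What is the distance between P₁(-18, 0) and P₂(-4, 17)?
Using the distance formula: d = sqrt((x₂-x₁)² + (y₂-y₁)²)
dx = (-4) - (-18) = 14
dy = 17 - 0 = 17
d = sqrt(14² + 17²) = sqrt(196 + 289) = sqrt(485) = 22.02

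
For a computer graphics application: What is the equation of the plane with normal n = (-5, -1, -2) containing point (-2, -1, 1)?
d = n·P = (-5)(-2) + (-1)(-1) + (-2)(1) = 9
Plane: -5x - y - 2z = 9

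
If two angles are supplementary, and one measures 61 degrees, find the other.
Supplementary angles sum to 180 degrees.
Other angle = 180 - 61
Other angle = 119 degrees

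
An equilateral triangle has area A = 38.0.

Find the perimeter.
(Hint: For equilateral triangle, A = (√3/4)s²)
A = (√3/4)s²  →  s² = 4A/√3 = 4·38.0/√3 = 87.7572
s = 9.36788
Perimeter = 3s = 28.1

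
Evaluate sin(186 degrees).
sin(186 degrees) = -0.1045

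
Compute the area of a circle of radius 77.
Area = pi * r²
Area = pi * 77²
Area = pi * 5929
Area = 18626.50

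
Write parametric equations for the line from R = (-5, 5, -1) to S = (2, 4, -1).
Direction vector d = S - R = (7, -1, 0)
x = -5 + 7t, y = 5 - t, z = -1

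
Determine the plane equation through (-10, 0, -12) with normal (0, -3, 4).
d = n·P = (0)(-10) + (-3)(0) + (4)(-12) = -48
Plane: -3y + 4z = -48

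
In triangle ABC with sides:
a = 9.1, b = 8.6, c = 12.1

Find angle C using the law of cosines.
cos(C) = (a² + b² - c²)/(2ab)
cos(C) = (9.1² + 8.6² - 12.1²)/(2·9.1·8.6) = 10.36/156.52 = 0.066190
C = arccos(0.066190) = 86.2°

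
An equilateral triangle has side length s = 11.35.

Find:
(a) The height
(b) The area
(a) Height h = s·√3/2 = 11.35·√3/2 = 9.829
(b) Area = (√3/4)·s² = (√3/4)·11.35² = (√3/4)·128.822 = 55.78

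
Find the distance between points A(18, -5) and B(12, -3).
Using the distance formula: d = sqrt((x₂-x₁)² + (y₂-y₁)²)
dx = 12 - 18 = -6
dy = (-3) - (-5) = 2
d = sqrt((-6)² + 2²) = sqrt(36 + 4) = sqrt(40) = 6.32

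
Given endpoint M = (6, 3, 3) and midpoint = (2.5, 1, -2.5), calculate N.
N = (2×2.5 - 6, 2×1 - 3, 2×(-2.5) - 3) = (-1, -1, -8)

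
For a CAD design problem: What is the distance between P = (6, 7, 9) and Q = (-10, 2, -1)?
d = √[(-16)² + (-5)² + (-10)²] = √381 = 19.52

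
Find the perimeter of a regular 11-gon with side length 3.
Perimeter = number of sides * side length
Perimeter = 11 * 3
Perimeter = 33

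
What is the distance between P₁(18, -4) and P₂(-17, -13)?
Using the distance formula: d = sqrt((x₂-x₁)² + (y₂-y₁)²)
dx = (-17) - 18 = -35
dy = (-13) - (-4) = -9
d = sqrt((-35)² + (-9)²) = sqrt(1225 + 81) = sqrt(1306) = 36.14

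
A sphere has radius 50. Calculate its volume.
Volume = (4/3) * pi * r³
Volume = (4/3) * pi * 50³
Volume = (4/3) * pi * 125000
Volume = 523598.78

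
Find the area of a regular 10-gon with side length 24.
For a regular 10-gon with side length s = 24:
Apothem a = s / (2*tan(pi/10)) = 24 / (2*tan(pi/10)) ≈ 36.9322
Perimeter P = 10 * 24 = 240
Area = (1/2) * P * a = (1/2) * 240 * 36.9322 = 4431.86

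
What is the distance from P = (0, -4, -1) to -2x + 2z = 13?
d = |(-2)(0) + 0(-4) + 2(-1) - (13)| / √((-2)² + 0² + 2²) = 15/√8 = 5.303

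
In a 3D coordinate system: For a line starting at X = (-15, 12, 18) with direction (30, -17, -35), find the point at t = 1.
P(1) = (-15 + 30(1), 12 + (-17)(1), 18 + (-35)(1)) = (15, -5, -17)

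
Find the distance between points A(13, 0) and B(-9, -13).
Using the distance formula: d = sqrt((x₂-x₁)² + (y₂-y₁)²)
dx = (-9) - 13 = -22
dy = (-13) - 0 = -13
d = sqrt((-22)² + (-13)²) = sqrt(484 + 169) = sqrt(653) = 25.55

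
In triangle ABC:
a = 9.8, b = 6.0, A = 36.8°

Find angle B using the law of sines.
sin(B)/b = sin(A)/a
sin(B) = b·sin(A)/a = 6.0·sin(36.8°)/9.8 = 0.366749
B = arcsin(0.366749) = 21.52°  (b ≤ a, so B ≤ A and the acute solution is unique)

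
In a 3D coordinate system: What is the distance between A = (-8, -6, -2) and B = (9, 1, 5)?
d = √[(17)² + (7)² + (7)²] = √387 = 19.67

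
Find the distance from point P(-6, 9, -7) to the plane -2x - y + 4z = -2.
d = |(-2)(-6) + (-1)(9) + 4(-7) - (-2)| / √((-2)² + (-1)² + 4²) = 23/√21 = 5.019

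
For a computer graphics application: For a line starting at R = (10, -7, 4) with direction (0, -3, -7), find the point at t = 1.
P(1) = (10 + 0(1), -7 + (-3)(1), 4 + (-7)(1)) = (10, -10, -3)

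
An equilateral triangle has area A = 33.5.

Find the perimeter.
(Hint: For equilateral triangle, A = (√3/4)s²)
A = (√3/4)s²  →  s² = 4A/√3 = 4·33.5/√3 = 77.3649
s = 8.79573
Perimeter = 3s = 26.39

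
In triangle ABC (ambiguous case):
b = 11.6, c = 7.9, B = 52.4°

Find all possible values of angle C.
sin(C)/c = sin(B)/b  →  sin(C) = c·sin(B)/b = 7.9·sin(52.4°)/11.6 = 0.539577
C₁ = arcsin(0.539577) = 32.65°,  C₂ = 180° - C₁ = 147.35°
Check C₂: A = 180° - 52.4° - 147.35° = -19.75° ≤ 0, rejected
C = 32.65° (one solution)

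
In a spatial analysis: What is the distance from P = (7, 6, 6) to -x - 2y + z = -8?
d = |(-1)(7) + (-2)(6) + 1(6) - (-8)| / √((-1)² + (-2)² + 1²) = 5/√6 = 2.041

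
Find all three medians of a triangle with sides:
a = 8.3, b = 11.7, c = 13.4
Using m_x = ½√(2y² + 2z² - x²):
m_a = ½√(2·11.7² + 2·13.4² - 8.3²) = ½√564.01 = 11.87
m_b = ½√(2·8.3² + 2·13.4² - 11.7²) = ½√360.01 = 9.487
m_c = ½√(2·8.3² + 2·11.7² - 13.4²) = ½√232 = 7.616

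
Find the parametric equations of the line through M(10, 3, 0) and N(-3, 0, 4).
Direction vector d = N - M = (-13, -3, 4)
x = 10 - 13t, y = 3 - 3t, z = 0 + 4t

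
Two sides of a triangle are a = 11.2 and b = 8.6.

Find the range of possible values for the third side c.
By the triangle inequality: |a - b| < c < a + b
|11.2 - 8.6| < c < 11.2 + 8.6
2.6 < c < 19.8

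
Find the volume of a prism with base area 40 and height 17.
Volume = base area * height
Volume = 40 * 17
Volume = 680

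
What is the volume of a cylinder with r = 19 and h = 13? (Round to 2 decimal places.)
Volume = pi * r² * h
Volume = pi * 19² * 13
Volume = pi * 361 * 13
Volume = pi * 4693
Volume = 14743.49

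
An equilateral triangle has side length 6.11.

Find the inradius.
For an equilateral triangle, r = s/(2√3) where s is the side.
r = 6.11/(2√3) = 6.11/3.464102 = 1.764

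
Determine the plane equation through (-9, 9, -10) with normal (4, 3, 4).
d = n·P = (4)(-9) + (3)(9) + (4)(-10) = -49
Plane: 4x + 3y + 4z = -49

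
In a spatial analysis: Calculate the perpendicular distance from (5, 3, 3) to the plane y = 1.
d = |0(5) + 1(3) + 0(3) - (1)| / √(0² + 1² + 0²) = 2/√1 = 2.0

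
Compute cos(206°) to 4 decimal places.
cos(206 degrees) = -0.8988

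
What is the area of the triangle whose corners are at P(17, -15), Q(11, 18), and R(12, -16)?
Using the coordinate formula: Area = (1/2)|x₁(y₂-y₃) + x₂(y₃-y₁) + x₃(y₁-y₂)|
Area = (1/2)|17(18-(-16)) + 11((-16)-(-15)) + 12((-15)-18)|
Area = (1/2)|17*34 + 11*(-1) + 12*(-33)|
Area = (1/2)|578 + (-11) + (-396)|
Area = (1/2)*171 = 85.50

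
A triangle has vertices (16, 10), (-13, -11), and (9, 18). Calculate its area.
Using the coordinate formula: Area = (1/2)|x₁(y₂-y₃) + x₂(y₃-y₁) + x₃(y₁-y₂)|
Area = (1/2)|16((-11)-18) + (-13)(18-10) + 9(10-(-11))|
Area = (1/2)|16*(-29) + (-13)*8 + 9*21|
Area = (1/2)|(-464) + (-104) + 189|
Area = (1/2)*379 = 189.50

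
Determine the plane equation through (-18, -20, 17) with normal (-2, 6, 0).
d = n·P = (-2)(-18) + (6)(-20) + (0)(17) = -84
Plane: -2x + 6y = -84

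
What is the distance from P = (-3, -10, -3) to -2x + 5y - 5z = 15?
d = |(-2)(-3) + 5(-10) + (-5)(-3) - (15)| / √((-2)² + 5² + (-5)²) = 44/√54 = 5.988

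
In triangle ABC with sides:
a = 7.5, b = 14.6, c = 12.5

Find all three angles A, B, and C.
By the law of cosines:
cos(A) = (b² + c² - a²)/(2bc) = 0.857973  →  A = 30.91°
cos(B) = (a² + c² - b²)/(2ac) = -0.003520  →  B = 90.2°
cos(C) = (a² + b² - c²)/(2ab) = 0.516712  →  C = 58.89°
Check: A + B + C = 180.0° ✓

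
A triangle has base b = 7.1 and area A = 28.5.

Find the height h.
A = ½bh  →  h = 2A/b
h = 2·28.5/7.1 = 8.028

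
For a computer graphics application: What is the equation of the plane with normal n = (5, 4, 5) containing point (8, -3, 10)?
d = n·P = (5)(8) + (4)(-3) + (5)(10) = 78
Plane: 5x + 4y + 5z = 78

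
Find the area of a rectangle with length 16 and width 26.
Area = length * width
Area = 16 * 26
Area = 416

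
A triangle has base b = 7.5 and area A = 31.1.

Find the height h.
A = ½bh  →  h = 2A/b
h = 2·31.1/7.5 = 8.293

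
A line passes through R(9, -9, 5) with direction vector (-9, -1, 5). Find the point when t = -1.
P(-1) = (9 + (-9)(-1), -9 + (-1)(-1), 5 + 5(-1)) = (18, -8, 0)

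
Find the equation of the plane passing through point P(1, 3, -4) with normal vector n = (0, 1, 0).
d = n·P = (0)(1) + (1)(3) + (0)(-4) = 3
Plane: y = 3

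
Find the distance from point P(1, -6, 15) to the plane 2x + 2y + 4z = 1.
d = |2(1) + 2(-6) + 4(15) - (1)| / √(2² + 2² + 4²) = 49/√24 = 10.0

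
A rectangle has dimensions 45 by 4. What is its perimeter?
Perimeter = 2 * (length + width)
Perimeter = 2 * (45 + 4)
Perimeter = 2 * 49
Perimeter = 98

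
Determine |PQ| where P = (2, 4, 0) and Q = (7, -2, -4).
d = √[(5)² + (-6)² + (-4)²] = √77 = 8.775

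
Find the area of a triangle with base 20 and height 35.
Area = (1/2) * base * height
Area = (1/2) * 20 * 35
Area = 350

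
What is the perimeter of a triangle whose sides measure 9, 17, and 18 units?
Perimeter = sum of all sides
Perimeter = 9 + 17 + 18
Perimeter = 44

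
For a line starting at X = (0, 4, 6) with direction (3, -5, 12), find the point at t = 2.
P(2) = (0 + 3(2), 4 + (-5)(2), 6 + 12(2)) = (6, -6, 30)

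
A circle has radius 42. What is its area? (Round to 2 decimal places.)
Area = pi * r²
Area = pi * 42²
Area = pi * 1764
Area = 5541.77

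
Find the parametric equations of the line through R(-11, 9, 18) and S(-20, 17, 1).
Direction vector d = S - R = (-9, 8, -17)
x = -11 - 9t, y = 9 + 8t, z = 18 - 17t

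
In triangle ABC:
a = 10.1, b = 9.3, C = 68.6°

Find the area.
Using A = ½ab·sin(C):
A = ½·10.1·9.3·sin(68.6°) = ½·93.93·0.931056 = 43.73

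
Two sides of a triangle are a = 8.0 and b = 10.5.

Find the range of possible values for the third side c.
By the triangle inequality: |a - b| < c < a + b
|8.0 - 10.5| < c < 8.0 + 10.5
2.5 < c < 18.5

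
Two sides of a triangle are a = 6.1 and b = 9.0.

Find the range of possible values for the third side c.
By the triangle inequality: |a - b| < c < a + b
|6.1 - 9.0| < c < 6.1 + 9.0
2.9 < c < 15.1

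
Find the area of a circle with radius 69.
Area = pi * r²
Area = pi * 69²
Area = pi * 4761
Area = 14957.12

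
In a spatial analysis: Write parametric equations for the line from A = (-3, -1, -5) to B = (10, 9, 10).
Direction vector d = B - A = (13, 10, 15)
x = -3 + 13t, y = -1 + 10t, z = -5 + 15t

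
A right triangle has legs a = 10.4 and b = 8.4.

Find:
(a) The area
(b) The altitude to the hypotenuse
(a) Area = ½ab = ½·10.4·8.4 = 43.68
(b) Hypotenuse c = √(10.4² + 8.4²) = √178.72 = 13.3686
    Area = ½·c·h_c  →  h_c = 2·Area/c = 2·43.68/13.3686 = 6.535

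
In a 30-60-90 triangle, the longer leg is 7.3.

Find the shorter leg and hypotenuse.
In a 30-60-90 triangle, sides are in ratio 1 : √3 : 2.
Long leg = short leg·√3  →  short leg = 7.3/√3 = 4.215
Hypotenuse = 2·(short leg) = 2·7.3/√3 = 8.429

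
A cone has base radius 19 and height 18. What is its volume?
Volume = (1/3) * pi * r² * h
Volume = (1/3) * pi * 19² * 18
Volume = (1/3) * pi * 361 * 18
Volume = (1/3) * pi * 6498
Volume = 6804.69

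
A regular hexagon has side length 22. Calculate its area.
For a regular 6-gon with side length s = 22:
Apothem a = s / (2*tan(pi/6)) = 22 / (2*tan(pi/6)) ≈ 19.0526
Perimeter P = 6 * 22 = 132
Area = (1/2) * P * a = (1/2) * 132 * 19.0526 = 1257.47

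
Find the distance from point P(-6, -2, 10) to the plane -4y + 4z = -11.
d = |0(-6) + (-4)(-2) + 4(10) - (-11)| / √(0² + (-4)² + 4²) = 59/√32 = 10.43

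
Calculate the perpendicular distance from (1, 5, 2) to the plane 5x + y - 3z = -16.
d = |5(1) + 1(5) + (-3)(2) - (-16)| / √(5² + 1² + (-3)²) = 20/√35 = 3.381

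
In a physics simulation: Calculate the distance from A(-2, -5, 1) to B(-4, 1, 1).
d = √[(-2)² + (6)² + (0)²] = √40 = 6.325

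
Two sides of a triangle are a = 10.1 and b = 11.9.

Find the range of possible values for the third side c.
By the triangle inequality: |a - b| < c < a + b
|10.1 - 11.9| < c < 10.1 + 11.9
1.8 < c < 22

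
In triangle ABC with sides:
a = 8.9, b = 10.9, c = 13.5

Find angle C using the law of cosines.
cos(C) = (a² + b² - c²)/(2ab)
cos(C) = (8.9² + 10.9² - 13.5²)/(2·8.9·10.9) = 15.77/194.02 = 0.081280
C = arccos(0.081280) = 85.34°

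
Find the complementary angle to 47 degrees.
Complementary angles sum to 90 degrees.
Other angle = 90 - 47
Other angle = 43 degrees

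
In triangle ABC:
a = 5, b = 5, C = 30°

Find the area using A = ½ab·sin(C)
A = ½·5·5·sin(30°) = ½·25·0.500000 = 6.25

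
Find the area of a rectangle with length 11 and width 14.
Area = length * width
Area = 11 * 14
Area = 154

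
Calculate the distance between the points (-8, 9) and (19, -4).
Using the distance formula: d = sqrt((x₂-x₁)² + (y₂-y₁)²)
dx = 19 - (-8) = 27
dy = (-4) - 9 = -13
d = sqrt(27² + (-13)²) = sqrt(729 + 169) = sqrt(898) = 29.97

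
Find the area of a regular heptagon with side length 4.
For a regular 7-gon with side length s = 4:
Apothem a = s / (2*tan(pi/7)) = 4 / (2*tan(pi/7)) ≈ 4.153
Perimeter P = 7 * 4 = 28
Area = (1/2) * P * a = (1/2) * 28 * 4.153 = 58.14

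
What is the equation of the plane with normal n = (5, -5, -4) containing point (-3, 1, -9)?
d = n·P = (5)(-3) + (-5)(1) + (-4)(-9) = 16
Plane: 5x - 5y - 4z = 16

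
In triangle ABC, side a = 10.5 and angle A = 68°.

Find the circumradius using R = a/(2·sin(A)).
R = a/(2·sin(A)) = 10.5/(2·sin(68°))
R = 10.5/(2·0.927184) = 10.5/1.854368 = 5.662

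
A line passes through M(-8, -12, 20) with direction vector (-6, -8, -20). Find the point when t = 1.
P(1) = (-8 + (-6)(1), -12 + (-8)(1), 20 + (-20)(1)) = (-14, -20, 0)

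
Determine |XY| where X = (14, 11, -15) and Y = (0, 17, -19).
d = √[(-14)² + (6)² + (-4)²] = √248 = 15.75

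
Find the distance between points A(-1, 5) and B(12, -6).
Using the distance formula: d = sqrt((x₂-x₁)² + (y₂-y₁)²)
dx = 12 - (-1) = 13
dy = (-6) - 5 = -11
d = sqrt(13² + (-11)²) = sqrt(169 + 121) = sqrt(290) = 17.03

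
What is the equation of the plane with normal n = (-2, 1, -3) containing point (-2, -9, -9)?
d = n·P = (-2)(-2) + (1)(-9) + (-3)(-9) = 22
Plane: -2x + y - 3z = 22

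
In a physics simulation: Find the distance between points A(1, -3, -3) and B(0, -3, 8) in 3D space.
d = √[(-1)² + (0)² + (11)²] = √122 = 11.05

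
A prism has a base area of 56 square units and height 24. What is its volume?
Volume = base area * height
Volume = 56 * 24
Volume = 1344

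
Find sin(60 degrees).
sin(60 degrees) = sqrt(3)/2
Decimal approximation: 0.866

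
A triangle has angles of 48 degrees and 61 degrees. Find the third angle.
Sum of angles in a triangle = 180 degrees
Third angle = 180 - 48 - 61
Third angle = 71 degrees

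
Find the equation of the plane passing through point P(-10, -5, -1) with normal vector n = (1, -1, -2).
d = n·P = (1)(-10) + (-1)(-5) + (-2)(-1) = -3
Plane: x - y - 2z = -3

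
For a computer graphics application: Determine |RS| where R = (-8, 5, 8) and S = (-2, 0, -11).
d = √[(6)² + (-5)² + (-19)²] = √422 = 20.54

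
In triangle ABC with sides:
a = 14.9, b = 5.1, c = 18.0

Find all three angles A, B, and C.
By the law of cosines:
cos(A) = (b² + c² - a²)/(2bc) = 0.697168  →  A = 45.8°
cos(B) = (a² + c² - b²)/(2ac) = 0.969426  →  B = 14.2°
cos(C) = (a² + b² - c²)/(2ab) = -0.499934  →  C = 120°
Check: A + B + C = 180.0° ✓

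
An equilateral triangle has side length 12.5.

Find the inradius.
For an equilateral triangle, r = s/(2√3) where s is the side.
r = 12.5/(2√3) = 12.5/3.464102 = 3.608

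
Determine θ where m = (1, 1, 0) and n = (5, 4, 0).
m·n = 9, |m|² = 2, |n|² = 41
cos θ = 9/√82 ≈ 0.9939
θ ≈ 6.34°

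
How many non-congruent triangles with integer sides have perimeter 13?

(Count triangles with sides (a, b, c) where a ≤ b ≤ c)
With a ≤ b ≤ c and a + b + c = 13, the triangle inequality a + b > c gives c < 13/2, so c ≤ 6.
Iterate a from 1 to ⌊p/3⌋ = 4; for each a, b ranges from a to ⌊(p−a)/2⌋ with c = p − a − b, keeping only c ≥ b.
Triples: (1, 6, 6), (2, 5, 6), (3, 4, 6), …
Count = 5 triangles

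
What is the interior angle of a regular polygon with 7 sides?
Interior angle of a regular n-gon = (n-2)*180/n
Interior angle = (7-2)*180/7
Interior angle = 5*180/7
Interior angle = 900/7
Interior angle = 128.57 degrees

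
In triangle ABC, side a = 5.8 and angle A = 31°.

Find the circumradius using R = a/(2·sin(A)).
R = a/(2·sin(A)) = 5.8/(2·sin(31°))
R = 5.8/(2·0.515038) = 5.8/1.030076 = 5.631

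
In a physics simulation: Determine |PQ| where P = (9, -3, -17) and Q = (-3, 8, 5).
d = √[(-12)² + (11)² + (22)²] = √749 = 27.37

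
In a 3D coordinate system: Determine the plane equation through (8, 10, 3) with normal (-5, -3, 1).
d = n·P = (-5)(8) + (-3)(10) + (1)(3) = -67
Plane: -5x - 3y + z = -67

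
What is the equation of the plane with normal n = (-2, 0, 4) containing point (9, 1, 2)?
d = n·P = (-2)(9) + (0)(1) + (4)(2) = -10
Plane: -2x + 4z = -10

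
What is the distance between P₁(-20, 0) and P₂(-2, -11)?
Using the distance formula: d = sqrt((x₂-x₁)² + (y₂-y₁)²)
dx = (-2) - (-20) = 18
dy = (-11) - 0 = -11
d = sqrt(18² + (-11)²) = sqrt(324 + 121) = sqrt(445) = 21.10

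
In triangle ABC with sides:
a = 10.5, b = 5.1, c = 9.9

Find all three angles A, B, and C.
By the law of cosines:
cos(A) = (b² + c² - a²)/(2bc) = 0.136364  →  A = 82.16°
cos(B) = (a² + c² - b²)/(2ac) = 0.876623  →  B = 28.76°
cos(C) = (a² + b² - c²)/(2ab) = 0.357143  →  C = 69.08°
Check: A + B + C = 180.0° ✓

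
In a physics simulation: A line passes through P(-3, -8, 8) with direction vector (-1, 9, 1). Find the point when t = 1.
P(1) = (-3 + (-1)(1), -8 + 9(1), 8 + 1(1)) = (-4, 1, 9)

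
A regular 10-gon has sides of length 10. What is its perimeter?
Perimeter = number of sides * side length
Perimeter = 10 * 10
Perimeter = 100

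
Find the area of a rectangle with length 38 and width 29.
Area = length * width
Area = 38 * 29
Area = 1102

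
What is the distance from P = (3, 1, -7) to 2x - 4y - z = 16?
d = |2(3) + (-4)(1) + (-1)(-7) - (16)| / √(2² + (-4)² + (-1)²) = 7/√21 = 1.528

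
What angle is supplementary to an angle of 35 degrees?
Supplementary angles sum to 180 degrees.
Other angle = 180 - 35
Other angle = 145 degrees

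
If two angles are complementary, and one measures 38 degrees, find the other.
Complementary angles sum to 90 degrees.
Other angle = 90 - 38
Other angle = 52 degrees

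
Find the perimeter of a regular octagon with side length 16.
Perimeter = number of sides * side length
Perimeter = 8 * 16
Perimeter = 128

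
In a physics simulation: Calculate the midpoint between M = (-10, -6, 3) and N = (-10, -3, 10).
Midpoint = ((-10-10)/2, (-6-3)/2, (3+10)/2) = (-10, -4.5, 6.5)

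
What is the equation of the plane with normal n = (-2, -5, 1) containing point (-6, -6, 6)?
d = n·P = (-2)(-6) + (-5)(-6) + (1)(6) = 48
Plane: -2x - 5y + z = 48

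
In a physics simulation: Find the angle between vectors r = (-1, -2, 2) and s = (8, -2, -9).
r·s = -22, |r|² = 9, |s|² = 149
cos θ = -22/√1341 ≈ -0.6008
θ ≈ 126.9°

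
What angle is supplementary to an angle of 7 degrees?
Supplementary angles sum to 180 degrees.
Other angle = 180 - 7
Other angle = 173 degrees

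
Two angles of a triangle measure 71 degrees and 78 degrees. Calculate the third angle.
Sum of angles in a triangle = 180 degrees
Third angle = 180 - 71 - 78
Third angle = 31 degrees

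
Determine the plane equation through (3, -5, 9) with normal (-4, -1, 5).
d = n·P = (-4)(3) + (-1)(-5) + (5)(9) = 38
Plane: -4x - y + 5z = 38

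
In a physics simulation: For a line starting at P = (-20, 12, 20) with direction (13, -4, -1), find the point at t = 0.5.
P(0.5) = (-20 + 13(0.5), 12 + (-4)(0.5), 20 + (-1)(0.5)) = (-13.5, 10, 19.5)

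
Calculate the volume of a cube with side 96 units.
Volume = s³
Volume = 96³
Volume = 884736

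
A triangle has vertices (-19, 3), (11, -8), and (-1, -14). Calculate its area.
Using the coordinate formula: Area = (1/2)|x₁(y₂-y₃) + x₂(y₃-y₁) + x₃(y₁-y₂)|
Area = (1/2)|(-19)((-8)-(-14)) + 11((-14)-3) + (-1)(3-(-8))|
Area = (1/2)|(-19)*6 + 11*(-17) + (-1)*11|
Area = (1/2)|(-114) + (-187) + (-11)|
Area = (1/2)*312 = 156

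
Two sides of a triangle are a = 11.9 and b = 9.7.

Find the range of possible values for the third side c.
By the triangle inequality: |a - b| < c < a + b
|11.9 - 9.7| < c < 11.9 + 9.7
2.2 < c < 21.6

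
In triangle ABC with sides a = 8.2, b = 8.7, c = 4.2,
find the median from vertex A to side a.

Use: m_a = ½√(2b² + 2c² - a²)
m_a = ½√(2·8.7² + 2·4.2² - 8.2²)
m_a = ½√(151.38 + 35.28 - 67.24) = ½√119.42 = 5.464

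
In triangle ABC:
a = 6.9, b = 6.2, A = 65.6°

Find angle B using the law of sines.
sin(B)/b = sin(A)/a
sin(B) = b·sin(A)/a = 6.2·sin(65.6°)/6.9 = 0.818295
B = arcsin(0.818295) = 54.91°  (b ≤ a, so B ≤ A and the acute solution is unique)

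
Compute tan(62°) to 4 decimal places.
tan(62 degrees) = 1.8807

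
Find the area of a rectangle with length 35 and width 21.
Area = length * width
Area = 35 * 21
Area = 735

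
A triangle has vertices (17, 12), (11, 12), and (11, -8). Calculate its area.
Using the coordinate formula: Area = (1/2)|x₁(y₂-y₃) + x₂(y₃-y₁) + x₃(y₁-y₂)|
Area = (1/2)|17(12-(-8)) + 11((-8)-12) + 11(12-12)|
Area = (1/2)|17*20 + 11*(-20) + 11*0|
Area = (1/2)|340 + (-220) + 0|
Area = (1/2)*120 = 60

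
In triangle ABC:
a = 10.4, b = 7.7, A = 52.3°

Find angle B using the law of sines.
sin(B)/b = sin(A)/a
sin(B) = b·sin(A)/a = 7.7·sin(52.3°)/10.4 = 0.585810
B = arcsin(0.585810) = 35.86°  (b ≤ a, so B ≤ A and the acute solution is unique)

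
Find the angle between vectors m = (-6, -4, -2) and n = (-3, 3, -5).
m·n = 16, |m|² = 56, |n|² = 43
cos θ = 16/√2408 ≈ 0.3261
θ ≈ 70.97°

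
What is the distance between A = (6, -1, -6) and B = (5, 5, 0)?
d = √[(-1)² + (6)² + (6)²] = √73 = 8.544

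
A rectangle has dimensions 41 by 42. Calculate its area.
Area = length * width
Area = 41 * 42
Area = 1722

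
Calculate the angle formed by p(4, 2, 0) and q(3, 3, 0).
p·q = 18, |p|² = 20, |q|² = 18
cos θ = 18/√360 ≈ 0.9487
θ ≈ 18.43°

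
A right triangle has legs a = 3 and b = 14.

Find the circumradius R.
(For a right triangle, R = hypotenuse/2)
Hypotenuse c = √(3² + 14²) = √205 = 14.3178
R = c/2 = 7.159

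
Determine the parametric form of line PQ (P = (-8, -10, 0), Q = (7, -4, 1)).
Direction vector d = Q - P = (15, 6, 1)
x = -8 + 15t, y = -10 + 6t, z = 0 + t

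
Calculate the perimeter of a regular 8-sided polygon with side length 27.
Perimeter = number of sides * side length
Perimeter = 8 * 27
Perimeter = 216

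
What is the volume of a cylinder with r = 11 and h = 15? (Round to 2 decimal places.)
Volume = pi * r² * h
Volume = pi * 11² * 15
Volume = pi * 121 * 15
Volume = pi * 1815
Volume = 5701.99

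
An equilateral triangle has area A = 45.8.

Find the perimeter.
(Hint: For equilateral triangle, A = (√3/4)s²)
A = (√3/4)s²  →  s² = 4A/√3 = 4·45.8/√3 = 105.771
s = 10.2845
Perimeter = 3s = 30.85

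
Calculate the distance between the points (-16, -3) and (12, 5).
Using the distance formula: d = sqrt((x₂-x₁)² + (y₂-y₁)²)
dx = 12 - (-16) = 28
dy = 5 - (-3) = 8
d = sqrt(28² + 8²) = sqrt(784 + 64) = sqrt(848) = 29.12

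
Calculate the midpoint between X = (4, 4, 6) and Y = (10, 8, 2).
Midpoint = ((4+10)/2, (4+8)/2, (6+2)/2) = (7, 6, 4)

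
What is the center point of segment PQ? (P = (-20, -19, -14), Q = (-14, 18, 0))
Midpoint = ((-20-14)/2, (-19+18)/2, (-14+0)/2) = (-17, -0.5, -7)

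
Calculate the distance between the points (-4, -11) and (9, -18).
Using the distance formula: d = sqrt((x₂-x₁)² + (y₂-y₁)²)
dx = 9 - (-4) = 13
dy = (-18) - (-11) = -7
d = sqrt(13² + (-7)²) = sqrt(169 + 49) = sqrt(218) = 14.76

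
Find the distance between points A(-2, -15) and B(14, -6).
Using the distance formula: d = sqrt((x₂-x₁)² + (y₂-y₁)²)
dx = 14 - (-2) = 16
dy = (-6) - (-15) = 9
d = sqrt(16² + 9²) = sqrt(256 + 81) = sqrt(337) = 18.36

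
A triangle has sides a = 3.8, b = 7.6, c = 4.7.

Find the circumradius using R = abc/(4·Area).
s = (a+b+c)/2 = 8.05
Area = √(s(s-a)(s-b)(s-c)) = √(8.05·4.25·0.45·3.35) = 7.1816
R = abc/(4·Area) = (3.8·7.6·4.7)/(4·7.1816) = 135.736/28.7264 = 4.725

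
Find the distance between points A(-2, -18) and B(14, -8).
Using the distance formula: d = sqrt((x₂-x₁)² + (y₂-y₁)²)
dx = 14 - (-2) = 16
dy = (-8) - (-18) = 10
d = sqrt(16² + 10²) = sqrt(256 + 100) = sqrt(356) = 18.87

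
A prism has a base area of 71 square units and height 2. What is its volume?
Volume = base area * height
Volume = 71 * 2
Volume = 142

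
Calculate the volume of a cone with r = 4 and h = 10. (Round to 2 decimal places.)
Volume = (1/3) * pi * r² * h
Volume = (1/3) * pi * 4² * 10
Volume = (1/3) * pi * 16 * 10
Volume = (1/3) * pi * 160
Volume = 167.55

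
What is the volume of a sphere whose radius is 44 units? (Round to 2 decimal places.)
Volume = (4/3) * pi * r³
Volume = (4/3) * pi * 44³
Volume = (4/3) * pi * 85184
Volume = 356817.90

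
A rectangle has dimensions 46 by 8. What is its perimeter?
Perimeter = 2 * (length + width)
Perimeter = 2 * (46 + 8)
Perimeter = 2 * 54
Perimeter = 108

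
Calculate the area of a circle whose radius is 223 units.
Area = pi * r²
Area = pi * 223²
Area = pi * 49729
Area = 156228.26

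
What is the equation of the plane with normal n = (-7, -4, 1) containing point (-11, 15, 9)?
d = n·P = (-7)(-11) + (-4)(15) + (1)(9) = 26
Plane: -7x - 4y + z = 26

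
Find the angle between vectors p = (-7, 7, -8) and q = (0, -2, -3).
p·q = 10, |p|² = 162, |q|² = 13
cos θ = 10/√2106 ≈ 0.2179
θ ≈ 77.41°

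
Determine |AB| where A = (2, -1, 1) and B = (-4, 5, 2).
d = √[(-6)² + (6)² + (1)²] = √73 = 8.544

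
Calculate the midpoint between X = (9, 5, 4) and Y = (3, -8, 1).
Midpoint = ((9+3)/2, (5-8)/2, (4+1)/2) = (6, -1.5, 2.5)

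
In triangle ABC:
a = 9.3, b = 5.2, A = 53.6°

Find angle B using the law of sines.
sin(B)/b = sin(A)/a
sin(B) = b·sin(A)/a = 5.2·sin(53.6°)/9.3 = 0.450048
B = arcsin(0.450048) = 26.75°  (b ≤ a, so B ≤ A and the acute solution is unique)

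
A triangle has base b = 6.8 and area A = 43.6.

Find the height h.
A = ½bh  →  h = 2A/b
h = 2·43.6/6.8 = 12.82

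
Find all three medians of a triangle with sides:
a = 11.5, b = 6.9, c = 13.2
Using m_x = ½√(2y² + 2z² - x²):
m_a = ½√(2·6.9² + 2·13.2² - 11.5²) = ½√311.45 = 8.824
m_b = ½√(2·11.5² + 2·13.2² - 6.9²) = ½√565.37 = 11.89
m_c = ½√(2·11.5² + 2·6.9² - 13.2²) = ½√185.48 = 6.81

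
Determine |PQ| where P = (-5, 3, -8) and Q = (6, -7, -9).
d = √[(11)² + (-10)² + (-1)²] = √222 = 14.9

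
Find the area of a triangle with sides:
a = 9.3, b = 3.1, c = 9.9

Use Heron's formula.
s = (a+b+c)/2 = (9.3+3.1+9.9)/2 = 11.15
A = √(s(s-a)(s-b)(s-c)) = √(11.15·1.85·8.05·1.25)
A = √207.564 = 14.41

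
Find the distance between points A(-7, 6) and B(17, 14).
Using the distance formula: d = sqrt((x₂-x₁)² + (y₂-y₁)²)
dx = 17 - (-7) = 24
dy = 14 - 6 = 8
d = sqrt(24² + 8²) = sqrt(576 + 64) = sqrt(640) = 25.30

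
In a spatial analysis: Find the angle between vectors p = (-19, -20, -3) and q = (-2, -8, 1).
p·q = 195, |p|² = 770, |q|² = 69
cos θ = 195/√53130 ≈ 0.846
θ ≈ 32.22°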